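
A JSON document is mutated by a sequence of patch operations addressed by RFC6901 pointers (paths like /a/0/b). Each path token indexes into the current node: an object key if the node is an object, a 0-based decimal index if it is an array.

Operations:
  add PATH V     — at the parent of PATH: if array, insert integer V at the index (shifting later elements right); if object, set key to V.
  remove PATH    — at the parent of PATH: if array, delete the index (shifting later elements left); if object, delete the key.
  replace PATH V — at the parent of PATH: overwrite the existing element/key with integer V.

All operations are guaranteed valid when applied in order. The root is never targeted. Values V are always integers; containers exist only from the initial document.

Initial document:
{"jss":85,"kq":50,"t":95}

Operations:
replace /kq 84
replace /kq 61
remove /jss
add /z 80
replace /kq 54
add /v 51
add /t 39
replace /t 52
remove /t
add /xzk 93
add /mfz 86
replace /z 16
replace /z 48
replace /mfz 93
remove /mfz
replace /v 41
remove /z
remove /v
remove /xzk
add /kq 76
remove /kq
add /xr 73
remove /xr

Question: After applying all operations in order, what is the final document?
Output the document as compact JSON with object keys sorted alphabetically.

Answer: {}

Derivation:
After op 1 (replace /kq 84): {"jss":85,"kq":84,"t":95}
After op 2 (replace /kq 61): {"jss":85,"kq":61,"t":95}
After op 3 (remove /jss): {"kq":61,"t":95}
After op 4 (add /z 80): {"kq":61,"t":95,"z":80}
After op 5 (replace /kq 54): {"kq":54,"t":95,"z":80}
After op 6 (add /v 51): {"kq":54,"t":95,"v":51,"z":80}
After op 7 (add /t 39): {"kq":54,"t":39,"v":51,"z":80}
After op 8 (replace /t 52): {"kq":54,"t":52,"v":51,"z":80}
After op 9 (remove /t): {"kq":54,"v":51,"z":80}
After op 10 (add /xzk 93): {"kq":54,"v":51,"xzk":93,"z":80}
After op 11 (add /mfz 86): {"kq":54,"mfz":86,"v":51,"xzk":93,"z":80}
After op 12 (replace /z 16): {"kq":54,"mfz":86,"v":51,"xzk":93,"z":16}
After op 13 (replace /z 48): {"kq":54,"mfz":86,"v":51,"xzk":93,"z":48}
After op 14 (replace /mfz 93): {"kq":54,"mfz":93,"v":51,"xzk":93,"z":48}
After op 15 (remove /mfz): {"kq":54,"v":51,"xzk":93,"z":48}
After op 16 (replace /v 41): {"kq":54,"v":41,"xzk":93,"z":48}
After op 17 (remove /z): {"kq":54,"v":41,"xzk":93}
After op 18 (remove /v): {"kq":54,"xzk":93}
After op 19 (remove /xzk): {"kq":54}
After op 20 (add /kq 76): {"kq":76}
After op 21 (remove /kq): {}
After op 22 (add /xr 73): {"xr":73}
After op 23 (remove /xr): {}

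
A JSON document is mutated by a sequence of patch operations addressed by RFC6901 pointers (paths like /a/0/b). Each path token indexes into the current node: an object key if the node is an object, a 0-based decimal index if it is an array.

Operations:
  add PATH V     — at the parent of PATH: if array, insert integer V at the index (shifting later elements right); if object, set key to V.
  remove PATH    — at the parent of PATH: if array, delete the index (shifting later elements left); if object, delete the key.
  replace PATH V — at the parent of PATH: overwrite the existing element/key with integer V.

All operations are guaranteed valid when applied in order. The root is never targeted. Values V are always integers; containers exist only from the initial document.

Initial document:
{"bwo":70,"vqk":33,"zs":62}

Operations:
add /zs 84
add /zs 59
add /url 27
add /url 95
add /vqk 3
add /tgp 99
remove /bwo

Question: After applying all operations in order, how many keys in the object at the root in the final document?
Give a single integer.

Answer: 4

Derivation:
After op 1 (add /zs 84): {"bwo":70,"vqk":33,"zs":84}
After op 2 (add /zs 59): {"bwo":70,"vqk":33,"zs":59}
After op 3 (add /url 27): {"bwo":70,"url":27,"vqk":33,"zs":59}
After op 4 (add /url 95): {"bwo":70,"url":95,"vqk":33,"zs":59}
After op 5 (add /vqk 3): {"bwo":70,"url":95,"vqk":3,"zs":59}
After op 6 (add /tgp 99): {"bwo":70,"tgp":99,"url":95,"vqk":3,"zs":59}
After op 7 (remove /bwo): {"tgp":99,"url":95,"vqk":3,"zs":59}
Size at the root: 4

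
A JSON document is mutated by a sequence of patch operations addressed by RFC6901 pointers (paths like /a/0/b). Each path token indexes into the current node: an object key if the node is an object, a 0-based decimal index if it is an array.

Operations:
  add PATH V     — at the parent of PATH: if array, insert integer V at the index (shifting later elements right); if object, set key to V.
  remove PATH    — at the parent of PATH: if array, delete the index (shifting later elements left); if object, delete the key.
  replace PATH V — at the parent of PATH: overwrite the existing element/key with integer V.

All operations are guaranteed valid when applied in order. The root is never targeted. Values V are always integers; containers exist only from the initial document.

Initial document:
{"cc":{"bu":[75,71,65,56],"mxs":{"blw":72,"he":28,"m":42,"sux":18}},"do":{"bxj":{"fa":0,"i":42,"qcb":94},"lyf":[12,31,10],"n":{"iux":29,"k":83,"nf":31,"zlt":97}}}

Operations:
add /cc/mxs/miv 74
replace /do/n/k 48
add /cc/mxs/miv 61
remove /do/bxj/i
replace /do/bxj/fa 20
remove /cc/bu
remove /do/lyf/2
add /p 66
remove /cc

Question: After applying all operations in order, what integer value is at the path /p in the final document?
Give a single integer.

After op 1 (add /cc/mxs/miv 74): {"cc":{"bu":[75,71,65,56],"mxs":{"blw":72,"he":28,"m":42,"miv":74,"sux":18}},"do":{"bxj":{"fa":0,"i":42,"qcb":94},"lyf":[12,31,10],"n":{"iux":29,"k":83,"nf":31,"zlt":97}}}
After op 2 (replace /do/n/k 48): {"cc":{"bu":[75,71,65,56],"mxs":{"blw":72,"he":28,"m":42,"miv":74,"sux":18}},"do":{"bxj":{"fa":0,"i":42,"qcb":94},"lyf":[12,31,10],"n":{"iux":29,"k":48,"nf":31,"zlt":97}}}
After op 3 (add /cc/mxs/miv 61): {"cc":{"bu":[75,71,65,56],"mxs":{"blw":72,"he":28,"m":42,"miv":61,"sux":18}},"do":{"bxj":{"fa":0,"i":42,"qcb":94},"lyf":[12,31,10],"n":{"iux":29,"k":48,"nf":31,"zlt":97}}}
After op 4 (remove /do/bxj/i): {"cc":{"bu":[75,71,65,56],"mxs":{"blw":72,"he":28,"m":42,"miv":61,"sux":18}},"do":{"bxj":{"fa":0,"qcb":94},"lyf":[12,31,10],"n":{"iux":29,"k":48,"nf":31,"zlt":97}}}
After op 5 (replace /do/bxj/fa 20): {"cc":{"bu":[75,71,65,56],"mxs":{"blw":72,"he":28,"m":42,"miv":61,"sux":18}},"do":{"bxj":{"fa":20,"qcb":94},"lyf":[12,31,10],"n":{"iux":29,"k":48,"nf":31,"zlt":97}}}
After op 6 (remove /cc/bu): {"cc":{"mxs":{"blw":72,"he":28,"m":42,"miv":61,"sux":18}},"do":{"bxj":{"fa":20,"qcb":94},"lyf":[12,31,10],"n":{"iux":29,"k":48,"nf":31,"zlt":97}}}
After op 7 (remove /do/lyf/2): {"cc":{"mxs":{"blw":72,"he":28,"m":42,"miv":61,"sux":18}},"do":{"bxj":{"fa":20,"qcb":94},"lyf":[12,31],"n":{"iux":29,"k":48,"nf":31,"zlt":97}}}
After op 8 (add /p 66): {"cc":{"mxs":{"blw":72,"he":28,"m":42,"miv":61,"sux":18}},"do":{"bxj":{"fa":20,"qcb":94},"lyf":[12,31],"n":{"iux":29,"k":48,"nf":31,"zlt":97}},"p":66}
After op 9 (remove /cc): {"do":{"bxj":{"fa":20,"qcb":94},"lyf":[12,31],"n":{"iux":29,"k":48,"nf":31,"zlt":97}},"p":66}
Value at /p: 66

Answer: 66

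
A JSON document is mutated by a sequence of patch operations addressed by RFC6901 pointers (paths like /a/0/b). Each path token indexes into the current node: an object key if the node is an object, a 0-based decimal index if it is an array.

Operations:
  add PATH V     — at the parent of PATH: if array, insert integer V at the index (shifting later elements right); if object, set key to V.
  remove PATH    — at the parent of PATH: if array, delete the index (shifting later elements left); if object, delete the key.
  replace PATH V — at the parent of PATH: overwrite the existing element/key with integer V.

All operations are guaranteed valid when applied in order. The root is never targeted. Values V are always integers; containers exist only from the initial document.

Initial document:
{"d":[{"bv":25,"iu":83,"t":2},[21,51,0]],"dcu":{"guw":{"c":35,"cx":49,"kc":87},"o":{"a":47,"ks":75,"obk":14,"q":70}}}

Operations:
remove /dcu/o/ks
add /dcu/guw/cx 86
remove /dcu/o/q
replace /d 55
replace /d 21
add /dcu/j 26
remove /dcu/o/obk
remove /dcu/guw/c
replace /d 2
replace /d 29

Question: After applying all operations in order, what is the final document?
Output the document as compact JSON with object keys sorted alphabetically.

Answer: {"d":29,"dcu":{"guw":{"cx":86,"kc":87},"j":26,"o":{"a":47}}}

Derivation:
After op 1 (remove /dcu/o/ks): {"d":[{"bv":25,"iu":83,"t":2},[21,51,0]],"dcu":{"guw":{"c":35,"cx":49,"kc":87},"o":{"a":47,"obk":14,"q":70}}}
After op 2 (add /dcu/guw/cx 86): {"d":[{"bv":25,"iu":83,"t":2},[21,51,0]],"dcu":{"guw":{"c":35,"cx":86,"kc":87},"o":{"a":47,"obk":14,"q":70}}}
After op 3 (remove /dcu/o/q): {"d":[{"bv":25,"iu":83,"t":2},[21,51,0]],"dcu":{"guw":{"c":35,"cx":86,"kc":87},"o":{"a":47,"obk":14}}}
After op 4 (replace /d 55): {"d":55,"dcu":{"guw":{"c":35,"cx":86,"kc":87},"o":{"a":47,"obk":14}}}
After op 5 (replace /d 21): {"d":21,"dcu":{"guw":{"c":35,"cx":86,"kc":87},"o":{"a":47,"obk":14}}}
After op 6 (add /dcu/j 26): {"d":21,"dcu":{"guw":{"c":35,"cx":86,"kc":87},"j":26,"o":{"a":47,"obk":14}}}
After op 7 (remove /dcu/o/obk): {"d":21,"dcu":{"guw":{"c":35,"cx":86,"kc":87},"j":26,"o":{"a":47}}}
After op 8 (remove /dcu/guw/c): {"d":21,"dcu":{"guw":{"cx":86,"kc":87},"j":26,"o":{"a":47}}}
After op 9 (replace /d 2): {"d":2,"dcu":{"guw":{"cx":86,"kc":87},"j":26,"o":{"a":47}}}
After op 10 (replace /d 29): {"d":29,"dcu":{"guw":{"cx":86,"kc":87},"j":26,"o":{"a":47}}}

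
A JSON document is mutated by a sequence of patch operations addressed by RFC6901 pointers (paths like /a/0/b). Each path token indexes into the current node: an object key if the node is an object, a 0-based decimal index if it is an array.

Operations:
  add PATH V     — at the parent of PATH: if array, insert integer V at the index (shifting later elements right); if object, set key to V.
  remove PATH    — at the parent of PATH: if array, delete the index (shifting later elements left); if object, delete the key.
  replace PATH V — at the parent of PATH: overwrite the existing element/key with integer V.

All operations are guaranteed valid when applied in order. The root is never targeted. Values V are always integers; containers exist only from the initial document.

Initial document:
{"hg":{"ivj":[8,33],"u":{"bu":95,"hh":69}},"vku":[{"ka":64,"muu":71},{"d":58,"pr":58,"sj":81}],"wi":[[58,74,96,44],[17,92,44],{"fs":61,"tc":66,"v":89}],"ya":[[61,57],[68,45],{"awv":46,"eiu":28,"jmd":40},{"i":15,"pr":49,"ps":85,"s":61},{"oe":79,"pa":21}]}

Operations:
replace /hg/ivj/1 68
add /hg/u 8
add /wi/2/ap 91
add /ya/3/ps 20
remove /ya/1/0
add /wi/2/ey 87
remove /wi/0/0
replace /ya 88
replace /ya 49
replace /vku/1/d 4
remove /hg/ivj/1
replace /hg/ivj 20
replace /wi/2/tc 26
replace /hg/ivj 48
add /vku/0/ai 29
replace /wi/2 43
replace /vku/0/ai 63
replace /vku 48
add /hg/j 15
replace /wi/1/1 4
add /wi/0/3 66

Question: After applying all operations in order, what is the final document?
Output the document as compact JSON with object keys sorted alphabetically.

After op 1 (replace /hg/ivj/1 68): {"hg":{"ivj":[8,68],"u":{"bu":95,"hh":69}},"vku":[{"ka":64,"muu":71},{"d":58,"pr":58,"sj":81}],"wi":[[58,74,96,44],[17,92,44],{"fs":61,"tc":66,"v":89}],"ya":[[61,57],[68,45],{"awv":46,"eiu":28,"jmd":40},{"i":15,"pr":49,"ps":85,"s":61},{"oe":79,"pa":21}]}
After op 2 (add /hg/u 8): {"hg":{"ivj":[8,68],"u":8},"vku":[{"ka":64,"muu":71},{"d":58,"pr":58,"sj":81}],"wi":[[58,74,96,44],[17,92,44],{"fs":61,"tc":66,"v":89}],"ya":[[61,57],[68,45],{"awv":46,"eiu":28,"jmd":40},{"i":15,"pr":49,"ps":85,"s":61},{"oe":79,"pa":21}]}
After op 3 (add /wi/2/ap 91): {"hg":{"ivj":[8,68],"u":8},"vku":[{"ka":64,"muu":71},{"d":58,"pr":58,"sj":81}],"wi":[[58,74,96,44],[17,92,44],{"ap":91,"fs":61,"tc":66,"v":89}],"ya":[[61,57],[68,45],{"awv":46,"eiu":28,"jmd":40},{"i":15,"pr":49,"ps":85,"s":61},{"oe":79,"pa":21}]}
After op 4 (add /ya/3/ps 20): {"hg":{"ivj":[8,68],"u":8},"vku":[{"ka":64,"muu":71},{"d":58,"pr":58,"sj":81}],"wi":[[58,74,96,44],[17,92,44],{"ap":91,"fs":61,"tc":66,"v":89}],"ya":[[61,57],[68,45],{"awv":46,"eiu":28,"jmd":40},{"i":15,"pr":49,"ps":20,"s":61},{"oe":79,"pa":21}]}
After op 5 (remove /ya/1/0): {"hg":{"ivj":[8,68],"u":8},"vku":[{"ka":64,"muu":71},{"d":58,"pr":58,"sj":81}],"wi":[[58,74,96,44],[17,92,44],{"ap":91,"fs":61,"tc":66,"v":89}],"ya":[[61,57],[45],{"awv":46,"eiu":28,"jmd":40},{"i":15,"pr":49,"ps":20,"s":61},{"oe":79,"pa":21}]}
After op 6 (add /wi/2/ey 87): {"hg":{"ivj":[8,68],"u":8},"vku":[{"ka":64,"muu":71},{"d":58,"pr":58,"sj":81}],"wi":[[58,74,96,44],[17,92,44],{"ap":91,"ey":87,"fs":61,"tc":66,"v":89}],"ya":[[61,57],[45],{"awv":46,"eiu":28,"jmd":40},{"i":15,"pr":49,"ps":20,"s":61},{"oe":79,"pa":21}]}
After op 7 (remove /wi/0/0): {"hg":{"ivj":[8,68],"u":8},"vku":[{"ka":64,"muu":71},{"d":58,"pr":58,"sj":81}],"wi":[[74,96,44],[17,92,44],{"ap":91,"ey":87,"fs":61,"tc":66,"v":89}],"ya":[[61,57],[45],{"awv":46,"eiu":28,"jmd":40},{"i":15,"pr":49,"ps":20,"s":61},{"oe":79,"pa":21}]}
After op 8 (replace /ya 88): {"hg":{"ivj":[8,68],"u":8},"vku":[{"ka":64,"muu":71},{"d":58,"pr":58,"sj":81}],"wi":[[74,96,44],[17,92,44],{"ap":91,"ey":87,"fs":61,"tc":66,"v":89}],"ya":88}
After op 9 (replace /ya 49): {"hg":{"ivj":[8,68],"u":8},"vku":[{"ka":64,"muu":71},{"d":58,"pr":58,"sj":81}],"wi":[[74,96,44],[17,92,44],{"ap":91,"ey":87,"fs":61,"tc":66,"v":89}],"ya":49}
After op 10 (replace /vku/1/d 4): {"hg":{"ivj":[8,68],"u":8},"vku":[{"ka":64,"muu":71},{"d":4,"pr":58,"sj":81}],"wi":[[74,96,44],[17,92,44],{"ap":91,"ey":87,"fs":61,"tc":66,"v":89}],"ya":49}
After op 11 (remove /hg/ivj/1): {"hg":{"ivj":[8],"u":8},"vku":[{"ka":64,"muu":71},{"d":4,"pr":58,"sj":81}],"wi":[[74,96,44],[17,92,44],{"ap":91,"ey":87,"fs":61,"tc":66,"v":89}],"ya":49}
After op 12 (replace /hg/ivj 20): {"hg":{"ivj":20,"u":8},"vku":[{"ka":64,"muu":71},{"d":4,"pr":58,"sj":81}],"wi":[[74,96,44],[17,92,44],{"ap":91,"ey":87,"fs":61,"tc":66,"v":89}],"ya":49}
After op 13 (replace /wi/2/tc 26): {"hg":{"ivj":20,"u":8},"vku":[{"ka":64,"muu":71},{"d":4,"pr":58,"sj":81}],"wi":[[74,96,44],[17,92,44],{"ap":91,"ey":87,"fs":61,"tc":26,"v":89}],"ya":49}
After op 14 (replace /hg/ivj 48): {"hg":{"ivj":48,"u":8},"vku":[{"ka":64,"muu":71},{"d":4,"pr":58,"sj":81}],"wi":[[74,96,44],[17,92,44],{"ap":91,"ey":87,"fs":61,"tc":26,"v":89}],"ya":49}
After op 15 (add /vku/0/ai 29): {"hg":{"ivj":48,"u":8},"vku":[{"ai":29,"ka":64,"muu":71},{"d":4,"pr":58,"sj":81}],"wi":[[74,96,44],[17,92,44],{"ap":91,"ey":87,"fs":61,"tc":26,"v":89}],"ya":49}
After op 16 (replace /wi/2 43): {"hg":{"ivj":48,"u":8},"vku":[{"ai":29,"ka":64,"muu":71},{"d":4,"pr":58,"sj":81}],"wi":[[74,96,44],[17,92,44],43],"ya":49}
After op 17 (replace /vku/0/ai 63): {"hg":{"ivj":48,"u":8},"vku":[{"ai":63,"ka":64,"muu":71},{"d":4,"pr":58,"sj":81}],"wi":[[74,96,44],[17,92,44],43],"ya":49}
After op 18 (replace /vku 48): {"hg":{"ivj":48,"u":8},"vku":48,"wi":[[74,96,44],[17,92,44],43],"ya":49}
After op 19 (add /hg/j 15): {"hg":{"ivj":48,"j":15,"u":8},"vku":48,"wi":[[74,96,44],[17,92,44],43],"ya":49}
After op 20 (replace /wi/1/1 4): {"hg":{"ivj":48,"j":15,"u":8},"vku":48,"wi":[[74,96,44],[17,4,44],43],"ya":49}
After op 21 (add /wi/0/3 66): {"hg":{"ivj":48,"j":15,"u":8},"vku":48,"wi":[[74,96,44,66],[17,4,44],43],"ya":49}

Answer: {"hg":{"ivj":48,"j":15,"u":8},"vku":48,"wi":[[74,96,44,66],[17,4,44],43],"ya":49}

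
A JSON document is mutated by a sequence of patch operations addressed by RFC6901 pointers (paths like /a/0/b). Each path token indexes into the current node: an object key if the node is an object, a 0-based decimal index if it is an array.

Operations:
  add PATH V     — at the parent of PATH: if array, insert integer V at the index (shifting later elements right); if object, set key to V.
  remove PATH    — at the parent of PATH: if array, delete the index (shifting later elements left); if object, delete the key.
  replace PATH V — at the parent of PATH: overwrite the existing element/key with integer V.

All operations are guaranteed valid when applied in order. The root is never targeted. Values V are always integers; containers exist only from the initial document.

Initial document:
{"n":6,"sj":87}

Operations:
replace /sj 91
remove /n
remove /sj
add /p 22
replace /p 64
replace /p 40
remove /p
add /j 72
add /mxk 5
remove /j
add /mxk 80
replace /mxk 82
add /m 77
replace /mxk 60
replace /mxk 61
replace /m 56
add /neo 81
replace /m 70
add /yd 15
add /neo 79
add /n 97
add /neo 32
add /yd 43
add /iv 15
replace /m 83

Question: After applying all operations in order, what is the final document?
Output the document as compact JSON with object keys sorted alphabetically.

After op 1 (replace /sj 91): {"n":6,"sj":91}
After op 2 (remove /n): {"sj":91}
After op 3 (remove /sj): {}
After op 4 (add /p 22): {"p":22}
After op 5 (replace /p 64): {"p":64}
After op 6 (replace /p 40): {"p":40}
After op 7 (remove /p): {}
After op 8 (add /j 72): {"j":72}
After op 9 (add /mxk 5): {"j":72,"mxk":5}
After op 10 (remove /j): {"mxk":5}
After op 11 (add /mxk 80): {"mxk":80}
After op 12 (replace /mxk 82): {"mxk":82}
After op 13 (add /m 77): {"m":77,"mxk":82}
After op 14 (replace /mxk 60): {"m":77,"mxk":60}
After op 15 (replace /mxk 61): {"m":77,"mxk":61}
After op 16 (replace /m 56): {"m":56,"mxk":61}
After op 17 (add /neo 81): {"m":56,"mxk":61,"neo":81}
After op 18 (replace /m 70): {"m":70,"mxk":61,"neo":81}
After op 19 (add /yd 15): {"m":70,"mxk":61,"neo":81,"yd":15}
After op 20 (add /neo 79): {"m":70,"mxk":61,"neo":79,"yd":15}
After op 21 (add /n 97): {"m":70,"mxk":61,"n":97,"neo":79,"yd":15}
After op 22 (add /neo 32): {"m":70,"mxk":61,"n":97,"neo":32,"yd":15}
After op 23 (add /yd 43): {"m":70,"mxk":61,"n":97,"neo":32,"yd":43}
After op 24 (add /iv 15): {"iv":15,"m":70,"mxk":61,"n":97,"neo":32,"yd":43}
After op 25 (replace /m 83): {"iv":15,"m":83,"mxk":61,"n":97,"neo":32,"yd":43}

Answer: {"iv":15,"m":83,"mxk":61,"n":97,"neo":32,"yd":43}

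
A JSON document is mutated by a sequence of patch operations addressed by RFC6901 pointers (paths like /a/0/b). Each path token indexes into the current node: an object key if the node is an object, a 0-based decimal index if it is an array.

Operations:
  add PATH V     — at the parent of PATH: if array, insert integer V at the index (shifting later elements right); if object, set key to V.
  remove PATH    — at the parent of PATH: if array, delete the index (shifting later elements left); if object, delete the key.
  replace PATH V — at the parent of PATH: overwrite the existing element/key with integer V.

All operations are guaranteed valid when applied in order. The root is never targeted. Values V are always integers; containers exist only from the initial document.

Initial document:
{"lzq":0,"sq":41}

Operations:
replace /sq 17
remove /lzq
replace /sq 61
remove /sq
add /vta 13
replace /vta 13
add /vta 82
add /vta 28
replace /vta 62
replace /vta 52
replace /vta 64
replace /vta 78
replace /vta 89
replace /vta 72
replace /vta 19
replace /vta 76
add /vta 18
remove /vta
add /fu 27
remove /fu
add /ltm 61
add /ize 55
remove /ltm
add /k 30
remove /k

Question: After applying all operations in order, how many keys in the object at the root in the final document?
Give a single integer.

After op 1 (replace /sq 17): {"lzq":0,"sq":17}
After op 2 (remove /lzq): {"sq":17}
After op 3 (replace /sq 61): {"sq":61}
After op 4 (remove /sq): {}
After op 5 (add /vta 13): {"vta":13}
After op 6 (replace /vta 13): {"vta":13}
After op 7 (add /vta 82): {"vta":82}
After op 8 (add /vta 28): {"vta":28}
After op 9 (replace /vta 62): {"vta":62}
After op 10 (replace /vta 52): {"vta":52}
After op 11 (replace /vta 64): {"vta":64}
After op 12 (replace /vta 78): {"vta":78}
After op 13 (replace /vta 89): {"vta":89}
After op 14 (replace /vta 72): {"vta":72}
After op 15 (replace /vta 19): {"vta":19}
After op 16 (replace /vta 76): {"vta":76}
After op 17 (add /vta 18): {"vta":18}
After op 18 (remove /vta): {}
After op 19 (add /fu 27): {"fu":27}
After op 20 (remove /fu): {}
After op 21 (add /ltm 61): {"ltm":61}
After op 22 (add /ize 55): {"ize":55,"ltm":61}
After op 23 (remove /ltm): {"ize":55}
After op 24 (add /k 30): {"ize":55,"k":30}
After op 25 (remove /k): {"ize":55}
Size at the root: 1

Answer: 1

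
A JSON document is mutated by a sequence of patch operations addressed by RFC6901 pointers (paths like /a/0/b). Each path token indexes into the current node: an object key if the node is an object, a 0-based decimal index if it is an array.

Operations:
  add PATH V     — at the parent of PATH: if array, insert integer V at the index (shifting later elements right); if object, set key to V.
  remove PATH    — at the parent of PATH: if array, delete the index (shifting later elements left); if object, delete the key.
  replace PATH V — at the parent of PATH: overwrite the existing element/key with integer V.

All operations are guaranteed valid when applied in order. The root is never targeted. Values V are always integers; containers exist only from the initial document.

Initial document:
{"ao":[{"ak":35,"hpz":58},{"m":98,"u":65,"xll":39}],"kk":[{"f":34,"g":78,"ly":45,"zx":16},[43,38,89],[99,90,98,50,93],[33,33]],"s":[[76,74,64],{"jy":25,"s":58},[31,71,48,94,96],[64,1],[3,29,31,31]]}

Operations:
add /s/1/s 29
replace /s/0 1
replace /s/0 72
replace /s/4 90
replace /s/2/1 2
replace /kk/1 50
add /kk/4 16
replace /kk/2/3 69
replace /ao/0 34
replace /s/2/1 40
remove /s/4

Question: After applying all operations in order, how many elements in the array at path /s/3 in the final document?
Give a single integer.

Answer: 2

Derivation:
After op 1 (add /s/1/s 29): {"ao":[{"ak":35,"hpz":58},{"m":98,"u":65,"xll":39}],"kk":[{"f":34,"g":78,"ly":45,"zx":16},[43,38,89],[99,90,98,50,93],[33,33]],"s":[[76,74,64],{"jy":25,"s":29},[31,71,48,94,96],[64,1],[3,29,31,31]]}
After op 2 (replace /s/0 1): {"ao":[{"ak":35,"hpz":58},{"m":98,"u":65,"xll":39}],"kk":[{"f":34,"g":78,"ly":45,"zx":16},[43,38,89],[99,90,98,50,93],[33,33]],"s":[1,{"jy":25,"s":29},[31,71,48,94,96],[64,1],[3,29,31,31]]}
After op 3 (replace /s/0 72): {"ao":[{"ak":35,"hpz":58},{"m":98,"u":65,"xll":39}],"kk":[{"f":34,"g":78,"ly":45,"zx":16},[43,38,89],[99,90,98,50,93],[33,33]],"s":[72,{"jy":25,"s":29},[31,71,48,94,96],[64,1],[3,29,31,31]]}
After op 4 (replace /s/4 90): {"ao":[{"ak":35,"hpz":58},{"m":98,"u":65,"xll":39}],"kk":[{"f":34,"g":78,"ly":45,"zx":16},[43,38,89],[99,90,98,50,93],[33,33]],"s":[72,{"jy":25,"s":29},[31,71,48,94,96],[64,1],90]}
After op 5 (replace /s/2/1 2): {"ao":[{"ak":35,"hpz":58},{"m":98,"u":65,"xll":39}],"kk":[{"f":34,"g":78,"ly":45,"zx":16},[43,38,89],[99,90,98,50,93],[33,33]],"s":[72,{"jy":25,"s":29},[31,2,48,94,96],[64,1],90]}
After op 6 (replace /kk/1 50): {"ao":[{"ak":35,"hpz":58},{"m":98,"u":65,"xll":39}],"kk":[{"f":34,"g":78,"ly":45,"zx":16},50,[99,90,98,50,93],[33,33]],"s":[72,{"jy":25,"s":29},[31,2,48,94,96],[64,1],90]}
After op 7 (add /kk/4 16): {"ao":[{"ak":35,"hpz":58},{"m":98,"u":65,"xll":39}],"kk":[{"f":34,"g":78,"ly":45,"zx":16},50,[99,90,98,50,93],[33,33],16],"s":[72,{"jy":25,"s":29},[31,2,48,94,96],[64,1],90]}
After op 8 (replace /kk/2/3 69): {"ao":[{"ak":35,"hpz":58},{"m":98,"u":65,"xll":39}],"kk":[{"f":34,"g":78,"ly":45,"zx":16},50,[99,90,98,69,93],[33,33],16],"s":[72,{"jy":25,"s":29},[31,2,48,94,96],[64,1],90]}
After op 9 (replace /ao/0 34): {"ao":[34,{"m":98,"u":65,"xll":39}],"kk":[{"f":34,"g":78,"ly":45,"zx":16},50,[99,90,98,69,93],[33,33],16],"s":[72,{"jy":25,"s":29},[31,2,48,94,96],[64,1],90]}
After op 10 (replace /s/2/1 40): {"ao":[34,{"m":98,"u":65,"xll":39}],"kk":[{"f":34,"g":78,"ly":45,"zx":16},50,[99,90,98,69,93],[33,33],16],"s":[72,{"jy":25,"s":29},[31,40,48,94,96],[64,1],90]}
After op 11 (remove /s/4): {"ao":[34,{"m":98,"u":65,"xll":39}],"kk":[{"f":34,"g":78,"ly":45,"zx":16},50,[99,90,98,69,93],[33,33],16],"s":[72,{"jy":25,"s":29},[31,40,48,94,96],[64,1]]}
Size at path /s/3: 2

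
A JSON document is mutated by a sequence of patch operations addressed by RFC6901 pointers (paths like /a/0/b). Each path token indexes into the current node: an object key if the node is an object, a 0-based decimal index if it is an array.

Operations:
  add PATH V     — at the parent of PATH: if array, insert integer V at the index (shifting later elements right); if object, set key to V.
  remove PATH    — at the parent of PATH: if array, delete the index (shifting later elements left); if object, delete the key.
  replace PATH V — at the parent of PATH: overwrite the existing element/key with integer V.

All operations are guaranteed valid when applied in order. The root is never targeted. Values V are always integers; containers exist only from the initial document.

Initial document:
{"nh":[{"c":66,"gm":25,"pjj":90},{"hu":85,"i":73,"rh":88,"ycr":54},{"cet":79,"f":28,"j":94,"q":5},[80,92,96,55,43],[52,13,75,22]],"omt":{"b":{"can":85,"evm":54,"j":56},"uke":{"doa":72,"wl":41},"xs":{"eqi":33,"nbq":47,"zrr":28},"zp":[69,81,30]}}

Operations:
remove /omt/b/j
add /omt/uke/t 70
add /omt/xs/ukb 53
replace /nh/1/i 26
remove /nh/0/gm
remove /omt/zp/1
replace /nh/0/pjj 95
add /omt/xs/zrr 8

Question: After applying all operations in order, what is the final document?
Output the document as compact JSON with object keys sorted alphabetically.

Answer: {"nh":[{"c":66,"pjj":95},{"hu":85,"i":26,"rh":88,"ycr":54},{"cet":79,"f":28,"j":94,"q":5},[80,92,96,55,43],[52,13,75,22]],"omt":{"b":{"can":85,"evm":54},"uke":{"doa":72,"t":70,"wl":41},"xs":{"eqi":33,"nbq":47,"ukb":53,"zrr":8},"zp":[69,30]}}

Derivation:
After op 1 (remove /omt/b/j): {"nh":[{"c":66,"gm":25,"pjj":90},{"hu":85,"i":73,"rh":88,"ycr":54},{"cet":79,"f":28,"j":94,"q":5},[80,92,96,55,43],[52,13,75,22]],"omt":{"b":{"can":85,"evm":54},"uke":{"doa":72,"wl":41},"xs":{"eqi":33,"nbq":47,"zrr":28},"zp":[69,81,30]}}
After op 2 (add /omt/uke/t 70): {"nh":[{"c":66,"gm":25,"pjj":90},{"hu":85,"i":73,"rh":88,"ycr":54},{"cet":79,"f":28,"j":94,"q":5},[80,92,96,55,43],[52,13,75,22]],"omt":{"b":{"can":85,"evm":54},"uke":{"doa":72,"t":70,"wl":41},"xs":{"eqi":33,"nbq":47,"zrr":28},"zp":[69,81,30]}}
After op 3 (add /omt/xs/ukb 53): {"nh":[{"c":66,"gm":25,"pjj":90},{"hu":85,"i":73,"rh":88,"ycr":54},{"cet":79,"f":28,"j":94,"q":5},[80,92,96,55,43],[52,13,75,22]],"omt":{"b":{"can":85,"evm":54},"uke":{"doa":72,"t":70,"wl":41},"xs":{"eqi":33,"nbq":47,"ukb":53,"zrr":28},"zp":[69,81,30]}}
After op 4 (replace /nh/1/i 26): {"nh":[{"c":66,"gm":25,"pjj":90},{"hu":85,"i":26,"rh":88,"ycr":54},{"cet":79,"f":28,"j":94,"q":5},[80,92,96,55,43],[52,13,75,22]],"omt":{"b":{"can":85,"evm":54},"uke":{"doa":72,"t":70,"wl":41},"xs":{"eqi":33,"nbq":47,"ukb":53,"zrr":28},"zp":[69,81,30]}}
After op 5 (remove /nh/0/gm): {"nh":[{"c":66,"pjj":90},{"hu":85,"i":26,"rh":88,"ycr":54},{"cet":79,"f":28,"j":94,"q":5},[80,92,96,55,43],[52,13,75,22]],"omt":{"b":{"can":85,"evm":54},"uke":{"doa":72,"t":70,"wl":41},"xs":{"eqi":33,"nbq":47,"ukb":53,"zrr":28},"zp":[69,81,30]}}
After op 6 (remove /omt/zp/1): {"nh":[{"c":66,"pjj":90},{"hu":85,"i":26,"rh":88,"ycr":54},{"cet":79,"f":28,"j":94,"q":5},[80,92,96,55,43],[52,13,75,22]],"omt":{"b":{"can":85,"evm":54},"uke":{"doa":72,"t":70,"wl":41},"xs":{"eqi":33,"nbq":47,"ukb":53,"zrr":28},"zp":[69,30]}}
After op 7 (replace /nh/0/pjj 95): {"nh":[{"c":66,"pjj":95},{"hu":85,"i":26,"rh":88,"ycr":54},{"cet":79,"f":28,"j":94,"q":5},[80,92,96,55,43],[52,13,75,22]],"omt":{"b":{"can":85,"evm":54},"uke":{"doa":72,"t":70,"wl":41},"xs":{"eqi":33,"nbq":47,"ukb":53,"zrr":28},"zp":[69,30]}}
After op 8 (add /omt/xs/zrr 8): {"nh":[{"c":66,"pjj":95},{"hu":85,"i":26,"rh":88,"ycr":54},{"cet":79,"f":28,"j":94,"q":5},[80,92,96,55,43],[52,13,75,22]],"omt":{"b":{"can":85,"evm":54},"uke":{"doa":72,"t":70,"wl":41},"xs":{"eqi":33,"nbq":47,"ukb":53,"zrr":8},"zp":[69,30]}}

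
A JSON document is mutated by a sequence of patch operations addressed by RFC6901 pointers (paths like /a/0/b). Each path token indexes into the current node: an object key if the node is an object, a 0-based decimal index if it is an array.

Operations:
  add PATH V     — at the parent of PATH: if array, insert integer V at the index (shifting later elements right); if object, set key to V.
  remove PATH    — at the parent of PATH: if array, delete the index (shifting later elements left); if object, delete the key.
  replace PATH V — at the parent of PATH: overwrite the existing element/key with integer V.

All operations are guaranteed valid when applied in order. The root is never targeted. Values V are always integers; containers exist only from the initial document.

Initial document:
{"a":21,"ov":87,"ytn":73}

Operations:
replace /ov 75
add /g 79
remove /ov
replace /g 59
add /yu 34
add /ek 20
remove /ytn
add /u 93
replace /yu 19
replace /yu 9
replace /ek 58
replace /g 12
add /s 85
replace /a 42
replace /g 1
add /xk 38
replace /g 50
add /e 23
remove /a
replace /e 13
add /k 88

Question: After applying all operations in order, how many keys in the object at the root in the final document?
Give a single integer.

Answer: 8

Derivation:
After op 1 (replace /ov 75): {"a":21,"ov":75,"ytn":73}
After op 2 (add /g 79): {"a":21,"g":79,"ov":75,"ytn":73}
After op 3 (remove /ov): {"a":21,"g":79,"ytn":73}
After op 4 (replace /g 59): {"a":21,"g":59,"ytn":73}
After op 5 (add /yu 34): {"a":21,"g":59,"ytn":73,"yu":34}
After op 6 (add /ek 20): {"a":21,"ek":20,"g":59,"ytn":73,"yu":34}
After op 7 (remove /ytn): {"a":21,"ek":20,"g":59,"yu":34}
After op 8 (add /u 93): {"a":21,"ek":20,"g":59,"u":93,"yu":34}
After op 9 (replace /yu 19): {"a":21,"ek":20,"g":59,"u":93,"yu":19}
After op 10 (replace /yu 9): {"a":21,"ek":20,"g":59,"u":93,"yu":9}
After op 11 (replace /ek 58): {"a":21,"ek":58,"g":59,"u":93,"yu":9}
After op 12 (replace /g 12): {"a":21,"ek":58,"g":12,"u":93,"yu":9}
After op 13 (add /s 85): {"a":21,"ek":58,"g":12,"s":85,"u":93,"yu":9}
After op 14 (replace /a 42): {"a":42,"ek":58,"g":12,"s":85,"u":93,"yu":9}
After op 15 (replace /g 1): {"a":42,"ek":58,"g":1,"s":85,"u":93,"yu":9}
After op 16 (add /xk 38): {"a":42,"ek":58,"g":1,"s":85,"u":93,"xk":38,"yu":9}
After op 17 (replace /g 50): {"a":42,"ek":58,"g":50,"s":85,"u":93,"xk":38,"yu":9}
After op 18 (add /e 23): {"a":42,"e":23,"ek":58,"g":50,"s":85,"u":93,"xk":38,"yu":9}
After op 19 (remove /a): {"e":23,"ek":58,"g":50,"s":85,"u":93,"xk":38,"yu":9}
After op 20 (replace /e 13): {"e":13,"ek":58,"g":50,"s":85,"u":93,"xk":38,"yu":9}
After op 21 (add /k 88): {"e":13,"ek":58,"g":50,"k":88,"s":85,"u":93,"xk":38,"yu":9}
Size at the root: 8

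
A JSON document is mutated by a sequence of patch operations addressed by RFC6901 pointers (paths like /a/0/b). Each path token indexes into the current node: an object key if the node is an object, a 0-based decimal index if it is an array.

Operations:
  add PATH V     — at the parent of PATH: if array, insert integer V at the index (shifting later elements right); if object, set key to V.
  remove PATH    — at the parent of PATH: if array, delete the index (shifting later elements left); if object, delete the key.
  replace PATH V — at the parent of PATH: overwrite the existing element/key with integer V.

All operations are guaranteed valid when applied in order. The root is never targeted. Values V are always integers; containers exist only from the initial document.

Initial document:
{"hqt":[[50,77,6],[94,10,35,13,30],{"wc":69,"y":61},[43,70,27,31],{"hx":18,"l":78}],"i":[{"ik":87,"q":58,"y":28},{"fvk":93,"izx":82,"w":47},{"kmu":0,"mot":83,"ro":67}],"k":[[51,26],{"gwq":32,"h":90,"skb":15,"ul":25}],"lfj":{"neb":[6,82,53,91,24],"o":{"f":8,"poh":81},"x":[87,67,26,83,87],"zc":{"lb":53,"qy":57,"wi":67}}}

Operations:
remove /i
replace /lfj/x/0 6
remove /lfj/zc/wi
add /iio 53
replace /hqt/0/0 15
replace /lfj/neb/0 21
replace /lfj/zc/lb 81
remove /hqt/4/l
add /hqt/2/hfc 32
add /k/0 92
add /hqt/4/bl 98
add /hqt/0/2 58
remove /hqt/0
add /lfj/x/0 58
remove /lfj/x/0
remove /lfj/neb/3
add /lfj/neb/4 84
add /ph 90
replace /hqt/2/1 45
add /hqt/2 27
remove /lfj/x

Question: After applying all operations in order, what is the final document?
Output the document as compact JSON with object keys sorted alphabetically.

Answer: {"hqt":[[94,10,35,13,30],{"hfc":32,"wc":69,"y":61},27,[43,45,27,31],{"bl":98,"hx":18}],"iio":53,"k":[92,[51,26],{"gwq":32,"h":90,"skb":15,"ul":25}],"lfj":{"neb":[21,82,53,24,84],"o":{"f":8,"poh":81},"zc":{"lb":81,"qy":57}},"ph":90}

Derivation:
After op 1 (remove /i): {"hqt":[[50,77,6],[94,10,35,13,30],{"wc":69,"y":61},[43,70,27,31],{"hx":18,"l":78}],"k":[[51,26],{"gwq":32,"h":90,"skb":15,"ul":25}],"lfj":{"neb":[6,82,53,91,24],"o":{"f":8,"poh":81},"x":[87,67,26,83,87],"zc":{"lb":53,"qy":57,"wi":67}}}
After op 2 (replace /lfj/x/0 6): {"hqt":[[50,77,6],[94,10,35,13,30],{"wc":69,"y":61},[43,70,27,31],{"hx":18,"l":78}],"k":[[51,26],{"gwq":32,"h":90,"skb":15,"ul":25}],"lfj":{"neb":[6,82,53,91,24],"o":{"f":8,"poh":81},"x":[6,67,26,83,87],"zc":{"lb":53,"qy":57,"wi":67}}}
After op 3 (remove /lfj/zc/wi): {"hqt":[[50,77,6],[94,10,35,13,30],{"wc":69,"y":61},[43,70,27,31],{"hx":18,"l":78}],"k":[[51,26],{"gwq":32,"h":90,"skb":15,"ul":25}],"lfj":{"neb":[6,82,53,91,24],"o":{"f":8,"poh":81},"x":[6,67,26,83,87],"zc":{"lb":53,"qy":57}}}
After op 4 (add /iio 53): {"hqt":[[50,77,6],[94,10,35,13,30],{"wc":69,"y":61},[43,70,27,31],{"hx":18,"l":78}],"iio":53,"k":[[51,26],{"gwq":32,"h":90,"skb":15,"ul":25}],"lfj":{"neb":[6,82,53,91,24],"o":{"f":8,"poh":81},"x":[6,67,26,83,87],"zc":{"lb":53,"qy":57}}}
After op 5 (replace /hqt/0/0 15): {"hqt":[[15,77,6],[94,10,35,13,30],{"wc":69,"y":61},[43,70,27,31],{"hx":18,"l":78}],"iio":53,"k":[[51,26],{"gwq":32,"h":90,"skb":15,"ul":25}],"lfj":{"neb":[6,82,53,91,24],"o":{"f":8,"poh":81},"x":[6,67,26,83,87],"zc":{"lb":53,"qy":57}}}
After op 6 (replace /lfj/neb/0 21): {"hqt":[[15,77,6],[94,10,35,13,30],{"wc":69,"y":61},[43,70,27,31],{"hx":18,"l":78}],"iio":53,"k":[[51,26],{"gwq":32,"h":90,"skb":15,"ul":25}],"lfj":{"neb":[21,82,53,91,24],"o":{"f":8,"poh":81},"x":[6,67,26,83,87],"zc":{"lb":53,"qy":57}}}
After op 7 (replace /lfj/zc/lb 81): {"hqt":[[15,77,6],[94,10,35,13,30],{"wc":69,"y":61},[43,70,27,31],{"hx":18,"l":78}],"iio":53,"k":[[51,26],{"gwq":32,"h":90,"skb":15,"ul":25}],"lfj":{"neb":[21,82,53,91,24],"o":{"f":8,"poh":81},"x":[6,67,26,83,87],"zc":{"lb":81,"qy":57}}}
After op 8 (remove /hqt/4/l): {"hqt":[[15,77,6],[94,10,35,13,30],{"wc":69,"y":61},[43,70,27,31],{"hx":18}],"iio":53,"k":[[51,26],{"gwq":32,"h":90,"skb":15,"ul":25}],"lfj":{"neb":[21,82,53,91,24],"o":{"f":8,"poh":81},"x":[6,67,26,83,87],"zc":{"lb":81,"qy":57}}}
After op 9 (add /hqt/2/hfc 32): {"hqt":[[15,77,6],[94,10,35,13,30],{"hfc":32,"wc":69,"y":61},[43,70,27,31],{"hx":18}],"iio":53,"k":[[51,26],{"gwq":32,"h":90,"skb":15,"ul":25}],"lfj":{"neb":[21,82,53,91,24],"o":{"f":8,"poh":81},"x":[6,67,26,83,87],"zc":{"lb":81,"qy":57}}}
After op 10 (add /k/0 92): {"hqt":[[15,77,6],[94,10,35,13,30],{"hfc":32,"wc":69,"y":61},[43,70,27,31],{"hx":18}],"iio":53,"k":[92,[51,26],{"gwq":32,"h":90,"skb":15,"ul":25}],"lfj":{"neb":[21,82,53,91,24],"o":{"f":8,"poh":81},"x":[6,67,26,83,87],"zc":{"lb":81,"qy":57}}}
After op 11 (add /hqt/4/bl 98): {"hqt":[[15,77,6],[94,10,35,13,30],{"hfc":32,"wc":69,"y":61},[43,70,27,31],{"bl":98,"hx":18}],"iio":53,"k":[92,[51,26],{"gwq":32,"h":90,"skb":15,"ul":25}],"lfj":{"neb":[21,82,53,91,24],"o":{"f":8,"poh":81},"x":[6,67,26,83,87],"zc":{"lb":81,"qy":57}}}
After op 12 (add /hqt/0/2 58): {"hqt":[[15,77,58,6],[94,10,35,13,30],{"hfc":32,"wc":69,"y":61},[43,70,27,31],{"bl":98,"hx":18}],"iio":53,"k":[92,[51,26],{"gwq":32,"h":90,"skb":15,"ul":25}],"lfj":{"neb":[21,82,53,91,24],"o":{"f":8,"poh":81},"x":[6,67,26,83,87],"zc":{"lb":81,"qy":57}}}
After op 13 (remove /hqt/0): {"hqt":[[94,10,35,13,30],{"hfc":32,"wc":69,"y":61},[43,70,27,31],{"bl":98,"hx":18}],"iio":53,"k":[92,[51,26],{"gwq":32,"h":90,"skb":15,"ul":25}],"lfj":{"neb":[21,82,53,91,24],"o":{"f":8,"poh":81},"x":[6,67,26,83,87],"zc":{"lb":81,"qy":57}}}
After op 14 (add /lfj/x/0 58): {"hqt":[[94,10,35,13,30],{"hfc":32,"wc":69,"y":61},[43,70,27,31],{"bl":98,"hx":18}],"iio":53,"k":[92,[51,26],{"gwq":32,"h":90,"skb":15,"ul":25}],"lfj":{"neb":[21,82,53,91,24],"o":{"f":8,"poh":81},"x":[58,6,67,26,83,87],"zc":{"lb":81,"qy":57}}}
After op 15 (remove /lfj/x/0): {"hqt":[[94,10,35,13,30],{"hfc":32,"wc":69,"y":61},[43,70,27,31],{"bl":98,"hx":18}],"iio":53,"k":[92,[51,26],{"gwq":32,"h":90,"skb":15,"ul":25}],"lfj":{"neb":[21,82,53,91,24],"o":{"f":8,"poh":81},"x":[6,67,26,83,87],"zc":{"lb":81,"qy":57}}}
After op 16 (remove /lfj/neb/3): {"hqt":[[94,10,35,13,30],{"hfc":32,"wc":69,"y":61},[43,70,27,31],{"bl":98,"hx":18}],"iio":53,"k":[92,[51,26],{"gwq":32,"h":90,"skb":15,"ul":25}],"lfj":{"neb":[21,82,53,24],"o":{"f":8,"poh":81},"x":[6,67,26,83,87],"zc":{"lb":81,"qy":57}}}
After op 17 (add /lfj/neb/4 84): {"hqt":[[94,10,35,13,30],{"hfc":32,"wc":69,"y":61},[43,70,27,31],{"bl":98,"hx":18}],"iio":53,"k":[92,[51,26],{"gwq":32,"h":90,"skb":15,"ul":25}],"lfj":{"neb":[21,82,53,24,84],"o":{"f":8,"poh":81},"x":[6,67,26,83,87],"zc":{"lb":81,"qy":57}}}
After op 18 (add /ph 90): {"hqt":[[94,10,35,13,30],{"hfc":32,"wc":69,"y":61},[43,70,27,31],{"bl":98,"hx":18}],"iio":53,"k":[92,[51,26],{"gwq":32,"h":90,"skb":15,"ul":25}],"lfj":{"neb":[21,82,53,24,84],"o":{"f":8,"poh":81},"x":[6,67,26,83,87],"zc":{"lb":81,"qy":57}},"ph":90}
After op 19 (replace /hqt/2/1 45): {"hqt":[[94,10,35,13,30],{"hfc":32,"wc":69,"y":61},[43,45,27,31],{"bl":98,"hx":18}],"iio":53,"k":[92,[51,26],{"gwq":32,"h":90,"skb":15,"ul":25}],"lfj":{"neb":[21,82,53,24,84],"o":{"f":8,"poh":81},"x":[6,67,26,83,87],"zc":{"lb":81,"qy":57}},"ph":90}
After op 20 (add /hqt/2 27): {"hqt":[[94,10,35,13,30],{"hfc":32,"wc":69,"y":61},27,[43,45,27,31],{"bl":98,"hx":18}],"iio":53,"k":[92,[51,26],{"gwq":32,"h":90,"skb":15,"ul":25}],"lfj":{"neb":[21,82,53,24,84],"o":{"f":8,"poh":81},"x":[6,67,26,83,87],"zc":{"lb":81,"qy":57}},"ph":90}
After op 21 (remove /lfj/x): {"hqt":[[94,10,35,13,30],{"hfc":32,"wc":69,"y":61},27,[43,45,27,31],{"bl":98,"hx":18}],"iio":53,"k":[92,[51,26],{"gwq":32,"h":90,"skb":15,"ul":25}],"lfj":{"neb":[21,82,53,24,84],"o":{"f":8,"poh":81},"zc":{"lb":81,"qy":57}},"ph":90}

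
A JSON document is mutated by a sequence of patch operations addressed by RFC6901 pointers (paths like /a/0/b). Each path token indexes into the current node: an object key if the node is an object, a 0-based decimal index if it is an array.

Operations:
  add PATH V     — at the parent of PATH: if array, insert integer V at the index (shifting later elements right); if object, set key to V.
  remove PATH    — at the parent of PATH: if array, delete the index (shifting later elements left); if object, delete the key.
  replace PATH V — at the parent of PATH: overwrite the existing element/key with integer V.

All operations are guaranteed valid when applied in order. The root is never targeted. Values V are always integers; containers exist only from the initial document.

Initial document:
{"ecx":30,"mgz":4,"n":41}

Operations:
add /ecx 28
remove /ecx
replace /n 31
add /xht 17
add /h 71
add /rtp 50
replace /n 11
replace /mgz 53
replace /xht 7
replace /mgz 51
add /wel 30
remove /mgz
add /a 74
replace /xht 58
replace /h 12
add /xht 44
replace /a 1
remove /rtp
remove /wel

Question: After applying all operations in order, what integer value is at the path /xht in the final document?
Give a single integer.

Answer: 44

Derivation:
After op 1 (add /ecx 28): {"ecx":28,"mgz":4,"n":41}
After op 2 (remove /ecx): {"mgz":4,"n":41}
After op 3 (replace /n 31): {"mgz":4,"n":31}
After op 4 (add /xht 17): {"mgz":4,"n":31,"xht":17}
After op 5 (add /h 71): {"h":71,"mgz":4,"n":31,"xht":17}
After op 6 (add /rtp 50): {"h":71,"mgz":4,"n":31,"rtp":50,"xht":17}
After op 7 (replace /n 11): {"h":71,"mgz":4,"n":11,"rtp":50,"xht":17}
After op 8 (replace /mgz 53): {"h":71,"mgz":53,"n":11,"rtp":50,"xht":17}
After op 9 (replace /xht 7): {"h":71,"mgz":53,"n":11,"rtp":50,"xht":7}
After op 10 (replace /mgz 51): {"h":71,"mgz":51,"n":11,"rtp":50,"xht":7}
After op 11 (add /wel 30): {"h":71,"mgz":51,"n":11,"rtp":50,"wel":30,"xht":7}
After op 12 (remove /mgz): {"h":71,"n":11,"rtp":50,"wel":30,"xht":7}
After op 13 (add /a 74): {"a":74,"h":71,"n":11,"rtp":50,"wel":30,"xht":7}
After op 14 (replace /xht 58): {"a":74,"h":71,"n":11,"rtp":50,"wel":30,"xht":58}
After op 15 (replace /h 12): {"a":74,"h":12,"n":11,"rtp":50,"wel":30,"xht":58}
After op 16 (add /xht 44): {"a":74,"h":12,"n":11,"rtp":50,"wel":30,"xht":44}
After op 17 (replace /a 1): {"a":1,"h":12,"n":11,"rtp":50,"wel":30,"xht":44}
After op 18 (remove /rtp): {"a":1,"h":12,"n":11,"wel":30,"xht":44}
After op 19 (remove /wel): {"a":1,"h":12,"n":11,"xht":44}
Value at /xht: 44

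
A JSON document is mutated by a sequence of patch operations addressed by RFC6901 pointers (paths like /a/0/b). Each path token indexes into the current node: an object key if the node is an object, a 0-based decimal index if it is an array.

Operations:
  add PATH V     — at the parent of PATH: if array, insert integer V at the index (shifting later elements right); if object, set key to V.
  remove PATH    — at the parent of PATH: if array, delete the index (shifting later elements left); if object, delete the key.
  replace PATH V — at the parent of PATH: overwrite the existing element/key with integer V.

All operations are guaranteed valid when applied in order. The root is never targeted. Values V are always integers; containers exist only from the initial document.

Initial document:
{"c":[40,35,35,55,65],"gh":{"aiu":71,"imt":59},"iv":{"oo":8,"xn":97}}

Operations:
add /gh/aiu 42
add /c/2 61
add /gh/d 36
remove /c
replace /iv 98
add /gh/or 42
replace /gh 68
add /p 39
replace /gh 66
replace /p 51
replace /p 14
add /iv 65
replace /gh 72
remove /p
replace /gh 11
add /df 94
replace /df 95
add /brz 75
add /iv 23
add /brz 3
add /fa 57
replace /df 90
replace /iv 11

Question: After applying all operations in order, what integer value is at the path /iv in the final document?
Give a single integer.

Answer: 11

Derivation:
After op 1 (add /gh/aiu 42): {"c":[40,35,35,55,65],"gh":{"aiu":42,"imt":59},"iv":{"oo":8,"xn":97}}
After op 2 (add /c/2 61): {"c":[40,35,61,35,55,65],"gh":{"aiu":42,"imt":59},"iv":{"oo":8,"xn":97}}
After op 3 (add /gh/d 36): {"c":[40,35,61,35,55,65],"gh":{"aiu":42,"d":36,"imt":59},"iv":{"oo":8,"xn":97}}
After op 4 (remove /c): {"gh":{"aiu":42,"d":36,"imt":59},"iv":{"oo":8,"xn":97}}
After op 5 (replace /iv 98): {"gh":{"aiu":42,"d":36,"imt":59},"iv":98}
After op 6 (add /gh/or 42): {"gh":{"aiu":42,"d":36,"imt":59,"or":42},"iv":98}
After op 7 (replace /gh 68): {"gh":68,"iv":98}
After op 8 (add /p 39): {"gh":68,"iv":98,"p":39}
After op 9 (replace /gh 66): {"gh":66,"iv":98,"p":39}
After op 10 (replace /p 51): {"gh":66,"iv":98,"p":51}
After op 11 (replace /p 14): {"gh":66,"iv":98,"p":14}
After op 12 (add /iv 65): {"gh":66,"iv":65,"p":14}
After op 13 (replace /gh 72): {"gh":72,"iv":65,"p":14}
After op 14 (remove /p): {"gh":72,"iv":65}
After op 15 (replace /gh 11): {"gh":11,"iv":65}
After op 16 (add /df 94): {"df":94,"gh":11,"iv":65}
After op 17 (replace /df 95): {"df":95,"gh":11,"iv":65}
After op 18 (add /brz 75): {"brz":75,"df":95,"gh":11,"iv":65}
After op 19 (add /iv 23): {"brz":75,"df":95,"gh":11,"iv":23}
After op 20 (add /brz 3): {"brz":3,"df":95,"gh":11,"iv":23}
After op 21 (add /fa 57): {"brz":3,"df":95,"fa":57,"gh":11,"iv":23}
After op 22 (replace /df 90): {"brz":3,"df":90,"fa":57,"gh":11,"iv":23}
After op 23 (replace /iv 11): {"brz":3,"df":90,"fa":57,"gh":11,"iv":11}
Value at /iv: 11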